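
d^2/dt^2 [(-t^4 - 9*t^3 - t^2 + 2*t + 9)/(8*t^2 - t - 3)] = 2*(-64*t^6 + 24*t^5 + 69*t^4 - 129*t^3 + 1521*t^2 - 315*t + 210)/(512*t^6 - 192*t^5 - 552*t^4 + 143*t^3 + 207*t^2 - 27*t - 27)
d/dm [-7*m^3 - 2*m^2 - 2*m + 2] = -21*m^2 - 4*m - 2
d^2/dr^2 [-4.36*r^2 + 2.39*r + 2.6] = -8.72000000000000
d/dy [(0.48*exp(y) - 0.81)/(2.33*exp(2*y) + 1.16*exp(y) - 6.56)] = (-1.1184*exp(2*y) + 3.7746*exp(y) - 2.2092)*exp(y)/(5.4289*exp(4*y) + 5.4056*exp(3*y) - 29.224*exp(2*y) - 15.2192*exp(y) + 43.0336)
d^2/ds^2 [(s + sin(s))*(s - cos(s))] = sqrt(2)*s*cos(s + pi/4) + 2*sin(2*s) + 2*sqrt(2)*sin(s + pi/4) + 2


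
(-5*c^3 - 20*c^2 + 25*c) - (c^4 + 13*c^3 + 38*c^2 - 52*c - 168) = -c^4 - 18*c^3 - 58*c^2 + 77*c + 168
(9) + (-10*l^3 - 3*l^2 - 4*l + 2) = -10*l^3 - 3*l^2 - 4*l + 11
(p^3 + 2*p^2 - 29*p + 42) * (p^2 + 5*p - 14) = p^5 + 7*p^4 - 33*p^3 - 131*p^2 + 616*p - 588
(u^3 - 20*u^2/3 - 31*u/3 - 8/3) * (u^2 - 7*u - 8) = u^5 - 41*u^4/3 + 85*u^3/3 + 123*u^2 + 304*u/3 + 64/3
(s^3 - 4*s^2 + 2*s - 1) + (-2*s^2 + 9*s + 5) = s^3 - 6*s^2 + 11*s + 4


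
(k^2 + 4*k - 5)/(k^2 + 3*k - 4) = (k + 5)/(k + 4)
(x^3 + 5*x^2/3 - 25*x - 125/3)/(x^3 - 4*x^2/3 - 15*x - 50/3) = (x + 5)/(x + 2)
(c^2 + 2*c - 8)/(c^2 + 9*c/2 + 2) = 2*(c - 2)/(2*c + 1)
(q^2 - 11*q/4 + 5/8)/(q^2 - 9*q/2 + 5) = (q - 1/4)/(q - 2)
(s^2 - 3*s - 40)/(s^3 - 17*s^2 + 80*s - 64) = (s + 5)/(s^2 - 9*s + 8)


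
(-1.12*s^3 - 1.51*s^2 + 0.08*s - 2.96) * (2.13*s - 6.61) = -2.3856*s^4 + 4.1869*s^3 + 10.1515*s^2 - 6.8336*s + 19.5656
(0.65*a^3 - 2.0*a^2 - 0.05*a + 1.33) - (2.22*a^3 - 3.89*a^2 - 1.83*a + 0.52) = -1.57*a^3 + 1.89*a^2 + 1.78*a + 0.81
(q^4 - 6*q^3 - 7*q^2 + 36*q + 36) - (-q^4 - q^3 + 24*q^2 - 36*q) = 2*q^4 - 5*q^3 - 31*q^2 + 72*q + 36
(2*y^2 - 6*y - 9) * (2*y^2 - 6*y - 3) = 4*y^4 - 24*y^3 + 12*y^2 + 72*y + 27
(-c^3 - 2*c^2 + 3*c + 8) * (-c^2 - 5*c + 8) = c^5 + 7*c^4 - c^3 - 39*c^2 - 16*c + 64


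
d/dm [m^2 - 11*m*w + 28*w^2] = 2*m - 11*w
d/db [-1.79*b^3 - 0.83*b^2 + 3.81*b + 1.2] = -5.37*b^2 - 1.66*b + 3.81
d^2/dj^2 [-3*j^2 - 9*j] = -6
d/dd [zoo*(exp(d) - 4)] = zoo*exp(d)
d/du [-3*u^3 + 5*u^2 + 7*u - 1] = -9*u^2 + 10*u + 7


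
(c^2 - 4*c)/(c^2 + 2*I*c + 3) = c*(c - 4)/(c^2 + 2*I*c + 3)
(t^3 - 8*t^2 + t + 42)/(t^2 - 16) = (t^3 - 8*t^2 + t + 42)/(t^2 - 16)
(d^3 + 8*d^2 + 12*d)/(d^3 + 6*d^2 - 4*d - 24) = d/(d - 2)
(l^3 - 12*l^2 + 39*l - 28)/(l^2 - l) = l - 11 + 28/l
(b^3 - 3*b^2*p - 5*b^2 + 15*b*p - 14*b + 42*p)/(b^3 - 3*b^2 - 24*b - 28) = (b - 3*p)/(b + 2)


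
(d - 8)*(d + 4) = d^2 - 4*d - 32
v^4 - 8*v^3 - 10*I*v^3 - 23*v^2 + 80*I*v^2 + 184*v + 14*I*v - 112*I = (v - 8)*(v - 7*I)*(v - 2*I)*(v - I)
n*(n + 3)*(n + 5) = n^3 + 8*n^2 + 15*n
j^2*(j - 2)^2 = j^4 - 4*j^3 + 4*j^2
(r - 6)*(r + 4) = r^2 - 2*r - 24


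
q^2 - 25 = (q - 5)*(q + 5)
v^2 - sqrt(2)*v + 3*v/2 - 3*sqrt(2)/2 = (v + 3/2)*(v - sqrt(2))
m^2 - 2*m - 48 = (m - 8)*(m + 6)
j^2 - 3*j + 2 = (j - 2)*(j - 1)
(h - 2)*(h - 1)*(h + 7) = h^3 + 4*h^2 - 19*h + 14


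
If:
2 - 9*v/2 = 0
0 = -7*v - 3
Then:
No Solution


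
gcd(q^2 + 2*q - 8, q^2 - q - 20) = q + 4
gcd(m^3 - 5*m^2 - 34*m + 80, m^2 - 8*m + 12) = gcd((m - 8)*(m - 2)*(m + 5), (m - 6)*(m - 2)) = m - 2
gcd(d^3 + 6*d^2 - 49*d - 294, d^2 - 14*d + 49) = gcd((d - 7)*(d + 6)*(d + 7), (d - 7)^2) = d - 7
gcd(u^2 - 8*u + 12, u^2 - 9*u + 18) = u - 6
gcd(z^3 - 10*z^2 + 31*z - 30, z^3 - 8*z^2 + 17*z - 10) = z^2 - 7*z + 10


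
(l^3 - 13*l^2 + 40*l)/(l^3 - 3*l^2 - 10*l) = (l - 8)/(l + 2)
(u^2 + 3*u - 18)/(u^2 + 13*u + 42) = (u - 3)/(u + 7)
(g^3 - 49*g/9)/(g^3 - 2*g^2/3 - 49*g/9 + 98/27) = 3*g/(3*g - 2)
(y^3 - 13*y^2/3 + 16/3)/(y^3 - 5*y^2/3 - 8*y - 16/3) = (3*y - 4)/(3*y + 4)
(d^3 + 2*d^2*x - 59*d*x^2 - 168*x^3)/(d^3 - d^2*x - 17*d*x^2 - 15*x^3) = (-d^2 + d*x + 56*x^2)/(-d^2 + 4*d*x + 5*x^2)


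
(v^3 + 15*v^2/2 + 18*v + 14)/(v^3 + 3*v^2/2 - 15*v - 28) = (v + 2)/(v - 4)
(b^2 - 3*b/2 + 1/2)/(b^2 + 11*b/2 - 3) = (b - 1)/(b + 6)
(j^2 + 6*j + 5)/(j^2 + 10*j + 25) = (j + 1)/(j + 5)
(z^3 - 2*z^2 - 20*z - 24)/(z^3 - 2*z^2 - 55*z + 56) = (z^3 - 2*z^2 - 20*z - 24)/(z^3 - 2*z^2 - 55*z + 56)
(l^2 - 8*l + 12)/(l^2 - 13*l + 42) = (l - 2)/(l - 7)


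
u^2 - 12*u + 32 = (u - 8)*(u - 4)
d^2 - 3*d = d*(d - 3)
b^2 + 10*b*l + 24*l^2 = (b + 4*l)*(b + 6*l)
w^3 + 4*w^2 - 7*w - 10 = (w - 2)*(w + 1)*(w + 5)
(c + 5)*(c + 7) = c^2 + 12*c + 35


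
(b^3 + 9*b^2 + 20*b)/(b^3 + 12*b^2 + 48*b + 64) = b*(b + 5)/(b^2 + 8*b + 16)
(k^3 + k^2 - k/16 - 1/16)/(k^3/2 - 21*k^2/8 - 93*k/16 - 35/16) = (-16*k^3 - 16*k^2 + k + 1)/(-8*k^3 + 42*k^2 + 93*k + 35)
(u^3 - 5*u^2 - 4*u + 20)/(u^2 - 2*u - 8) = (u^2 - 7*u + 10)/(u - 4)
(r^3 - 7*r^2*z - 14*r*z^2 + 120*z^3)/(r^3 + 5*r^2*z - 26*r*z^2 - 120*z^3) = (r - 6*z)/(r + 6*z)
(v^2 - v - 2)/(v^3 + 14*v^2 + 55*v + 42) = (v - 2)/(v^2 + 13*v + 42)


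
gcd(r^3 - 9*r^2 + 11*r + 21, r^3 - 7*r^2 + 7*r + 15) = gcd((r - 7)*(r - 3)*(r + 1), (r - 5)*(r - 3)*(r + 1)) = r^2 - 2*r - 3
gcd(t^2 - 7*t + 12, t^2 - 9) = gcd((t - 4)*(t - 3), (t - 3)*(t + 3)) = t - 3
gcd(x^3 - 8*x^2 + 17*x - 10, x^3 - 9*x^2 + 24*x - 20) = x^2 - 7*x + 10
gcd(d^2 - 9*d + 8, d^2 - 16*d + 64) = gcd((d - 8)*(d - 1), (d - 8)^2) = d - 8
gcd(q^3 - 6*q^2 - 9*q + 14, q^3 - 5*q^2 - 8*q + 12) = q^2 + q - 2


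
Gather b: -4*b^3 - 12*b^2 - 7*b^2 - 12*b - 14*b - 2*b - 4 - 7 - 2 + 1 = -4*b^3 - 19*b^2 - 28*b - 12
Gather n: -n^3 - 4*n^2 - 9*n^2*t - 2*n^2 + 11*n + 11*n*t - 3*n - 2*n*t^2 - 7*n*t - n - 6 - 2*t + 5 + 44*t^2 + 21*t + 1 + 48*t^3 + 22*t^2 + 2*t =-n^3 + n^2*(-9*t - 6) + n*(-2*t^2 + 4*t + 7) + 48*t^3 + 66*t^2 + 21*t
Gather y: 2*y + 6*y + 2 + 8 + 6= 8*y + 16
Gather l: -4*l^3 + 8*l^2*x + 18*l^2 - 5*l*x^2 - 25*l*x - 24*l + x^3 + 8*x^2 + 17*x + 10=-4*l^3 + l^2*(8*x + 18) + l*(-5*x^2 - 25*x - 24) + x^3 + 8*x^2 + 17*x + 10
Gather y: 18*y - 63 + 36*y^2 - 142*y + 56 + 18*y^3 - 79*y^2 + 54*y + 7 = 18*y^3 - 43*y^2 - 70*y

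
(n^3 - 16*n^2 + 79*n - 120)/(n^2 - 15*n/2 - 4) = 2*(n^2 - 8*n + 15)/(2*n + 1)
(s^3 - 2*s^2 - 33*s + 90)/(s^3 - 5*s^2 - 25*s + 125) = (s^2 + 3*s - 18)/(s^2 - 25)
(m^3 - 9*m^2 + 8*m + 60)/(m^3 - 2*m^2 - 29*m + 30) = (m^2 - 3*m - 10)/(m^2 + 4*m - 5)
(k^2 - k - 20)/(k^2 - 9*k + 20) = (k + 4)/(k - 4)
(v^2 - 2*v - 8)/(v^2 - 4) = (v - 4)/(v - 2)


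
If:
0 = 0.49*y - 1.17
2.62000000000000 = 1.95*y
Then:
No Solution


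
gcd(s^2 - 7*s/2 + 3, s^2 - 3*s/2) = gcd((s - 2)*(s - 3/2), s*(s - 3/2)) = s - 3/2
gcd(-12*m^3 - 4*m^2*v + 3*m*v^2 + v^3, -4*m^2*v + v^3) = -4*m^2 + v^2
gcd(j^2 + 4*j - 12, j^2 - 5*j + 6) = j - 2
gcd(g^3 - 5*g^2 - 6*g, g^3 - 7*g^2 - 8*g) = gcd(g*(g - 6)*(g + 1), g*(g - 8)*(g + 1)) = g^2 + g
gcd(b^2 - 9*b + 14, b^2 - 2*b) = b - 2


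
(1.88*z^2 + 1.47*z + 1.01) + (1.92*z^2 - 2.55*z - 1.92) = 3.8*z^2 - 1.08*z - 0.91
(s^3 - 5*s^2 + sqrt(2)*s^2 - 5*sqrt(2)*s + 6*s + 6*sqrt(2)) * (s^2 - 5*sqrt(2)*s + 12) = s^5 - 4*sqrt(2)*s^4 - 5*s^4 + 8*s^3 + 20*sqrt(2)*s^3 - 12*sqrt(2)*s^2 - 10*s^2 - 60*sqrt(2)*s + 12*s + 72*sqrt(2)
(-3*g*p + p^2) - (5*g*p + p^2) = -8*g*p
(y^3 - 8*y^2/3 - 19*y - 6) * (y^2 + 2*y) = y^5 - 2*y^4/3 - 73*y^3/3 - 44*y^2 - 12*y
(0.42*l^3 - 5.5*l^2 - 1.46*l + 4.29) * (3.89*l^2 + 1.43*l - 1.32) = 1.6338*l^5 - 20.7944*l^4 - 14.0988*l^3 + 21.8603*l^2 + 8.0619*l - 5.6628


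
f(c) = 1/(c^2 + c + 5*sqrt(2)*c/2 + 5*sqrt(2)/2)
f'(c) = (-2*c - 5*sqrt(2)/2 - 1)/(c^2 + c + 5*sqrt(2)*c/2 + 5*sqrt(2)/2)^2 = 2*(-4*c - 5*sqrt(2) - 2)/(2*c^2 + 2*c + 5*sqrt(2)*c + 5*sqrt(2))^2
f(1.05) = 0.11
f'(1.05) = -0.08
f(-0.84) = 2.32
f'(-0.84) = -15.35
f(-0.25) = 0.41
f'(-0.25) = -0.66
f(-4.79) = 0.21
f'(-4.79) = 0.22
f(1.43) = 0.08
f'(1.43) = -0.05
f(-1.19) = -2.24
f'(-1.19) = -10.85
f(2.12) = 0.06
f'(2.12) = -0.03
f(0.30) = 0.20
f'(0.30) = -0.21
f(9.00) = 0.01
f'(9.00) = 0.00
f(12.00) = 0.00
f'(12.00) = 0.00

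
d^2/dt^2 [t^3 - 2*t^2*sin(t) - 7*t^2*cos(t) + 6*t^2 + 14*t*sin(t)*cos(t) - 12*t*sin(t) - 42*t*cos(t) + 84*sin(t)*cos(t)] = 2*t^2*sin(t) + 7*t^2*cos(t) + 40*t*sin(t) - 28*t*sin(2*t) + 34*t*cos(t) + 6*t + 80*sin(t) - 168*sin(2*t) - 38*cos(t) + 28*cos(2*t) + 12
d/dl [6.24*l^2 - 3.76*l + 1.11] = 12.48*l - 3.76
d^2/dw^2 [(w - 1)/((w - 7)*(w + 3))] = 2*(w^3 - 3*w^2 + 75*w - 121)/(w^6 - 12*w^5 - 15*w^4 + 440*w^3 + 315*w^2 - 5292*w - 9261)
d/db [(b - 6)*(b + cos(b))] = b + (6 - b)*(sin(b) - 1) + cos(b)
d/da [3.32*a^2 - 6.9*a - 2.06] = 6.64*a - 6.9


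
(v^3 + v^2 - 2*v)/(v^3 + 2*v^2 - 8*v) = (v^2 + v - 2)/(v^2 + 2*v - 8)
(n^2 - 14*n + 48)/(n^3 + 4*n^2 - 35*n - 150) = (n - 8)/(n^2 + 10*n + 25)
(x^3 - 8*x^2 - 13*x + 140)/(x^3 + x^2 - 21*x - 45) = (x^2 - 3*x - 28)/(x^2 + 6*x + 9)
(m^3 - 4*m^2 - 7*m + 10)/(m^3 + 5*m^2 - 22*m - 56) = (m^2 - 6*m + 5)/(m^2 + 3*m - 28)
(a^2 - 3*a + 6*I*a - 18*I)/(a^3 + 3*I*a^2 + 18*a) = (a - 3)/(a*(a - 3*I))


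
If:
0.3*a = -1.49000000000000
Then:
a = -4.97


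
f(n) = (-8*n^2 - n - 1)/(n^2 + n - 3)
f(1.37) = -70.41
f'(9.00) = -0.01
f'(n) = (-16*n - 1)/(n^2 + n - 3) + (-2*n - 1)*(-8*n^2 - n - 1)/(n^2 + n - 3)^2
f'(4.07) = 0.29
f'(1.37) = 973.79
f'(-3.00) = -23.22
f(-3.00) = -23.33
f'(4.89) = 0.12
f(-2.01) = 32.28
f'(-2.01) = -132.65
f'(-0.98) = -5.67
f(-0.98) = 2.55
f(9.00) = -7.56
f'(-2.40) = -1206.17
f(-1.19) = 4.02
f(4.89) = -7.64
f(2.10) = -10.93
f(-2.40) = -124.11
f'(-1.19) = -8.50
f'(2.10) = 6.34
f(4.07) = -7.80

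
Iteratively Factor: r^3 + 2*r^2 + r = (r)*(r^2 + 2*r + 1) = r*(r + 1)*(r + 1)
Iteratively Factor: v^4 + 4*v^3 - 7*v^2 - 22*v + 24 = (v + 3)*(v^3 + v^2 - 10*v + 8) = (v - 2)*(v + 3)*(v^2 + 3*v - 4) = (v - 2)*(v - 1)*(v + 3)*(v + 4)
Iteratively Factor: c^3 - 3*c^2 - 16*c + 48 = (c + 4)*(c^2 - 7*c + 12) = (c - 3)*(c + 4)*(c - 4)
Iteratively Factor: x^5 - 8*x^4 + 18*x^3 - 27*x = (x - 3)*(x^4 - 5*x^3 + 3*x^2 + 9*x) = (x - 3)*(x + 1)*(x^3 - 6*x^2 + 9*x) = x*(x - 3)*(x + 1)*(x^2 - 6*x + 9) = x*(x - 3)^2*(x + 1)*(x - 3)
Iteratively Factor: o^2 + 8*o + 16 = (o + 4)*(o + 4)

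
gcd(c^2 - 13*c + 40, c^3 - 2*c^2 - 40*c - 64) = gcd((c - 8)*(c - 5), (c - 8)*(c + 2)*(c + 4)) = c - 8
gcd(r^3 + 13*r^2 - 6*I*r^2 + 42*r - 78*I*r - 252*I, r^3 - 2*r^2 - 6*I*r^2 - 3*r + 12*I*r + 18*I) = r - 6*I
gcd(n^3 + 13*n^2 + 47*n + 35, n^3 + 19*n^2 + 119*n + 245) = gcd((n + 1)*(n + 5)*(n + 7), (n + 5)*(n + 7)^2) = n^2 + 12*n + 35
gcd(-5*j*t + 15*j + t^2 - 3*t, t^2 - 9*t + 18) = t - 3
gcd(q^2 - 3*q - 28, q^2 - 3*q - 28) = q^2 - 3*q - 28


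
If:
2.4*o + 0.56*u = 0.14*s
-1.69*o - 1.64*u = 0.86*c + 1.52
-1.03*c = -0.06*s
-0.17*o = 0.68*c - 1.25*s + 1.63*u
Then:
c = -0.08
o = 0.16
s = -1.40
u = -1.05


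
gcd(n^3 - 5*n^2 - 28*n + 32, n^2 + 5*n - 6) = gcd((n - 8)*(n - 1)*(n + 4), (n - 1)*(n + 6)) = n - 1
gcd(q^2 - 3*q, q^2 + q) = q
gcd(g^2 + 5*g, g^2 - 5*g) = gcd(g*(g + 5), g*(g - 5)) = g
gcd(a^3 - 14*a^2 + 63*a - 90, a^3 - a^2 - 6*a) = a - 3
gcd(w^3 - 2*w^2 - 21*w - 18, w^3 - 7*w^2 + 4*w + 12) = w^2 - 5*w - 6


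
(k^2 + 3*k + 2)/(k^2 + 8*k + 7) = (k + 2)/(k + 7)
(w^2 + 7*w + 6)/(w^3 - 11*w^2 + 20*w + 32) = (w + 6)/(w^2 - 12*w + 32)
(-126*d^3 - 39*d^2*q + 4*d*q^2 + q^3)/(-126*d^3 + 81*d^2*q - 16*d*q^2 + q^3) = (21*d^2 + 10*d*q + q^2)/(21*d^2 - 10*d*q + q^2)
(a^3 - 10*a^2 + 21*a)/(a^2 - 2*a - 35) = a*(a - 3)/(a + 5)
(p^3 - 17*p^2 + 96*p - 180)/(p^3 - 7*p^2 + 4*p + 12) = (p^2 - 11*p + 30)/(p^2 - p - 2)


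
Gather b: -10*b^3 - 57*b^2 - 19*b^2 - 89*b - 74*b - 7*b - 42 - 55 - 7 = -10*b^3 - 76*b^2 - 170*b - 104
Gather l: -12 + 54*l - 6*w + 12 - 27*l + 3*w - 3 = 27*l - 3*w - 3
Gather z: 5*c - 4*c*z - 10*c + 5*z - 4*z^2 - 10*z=-5*c - 4*z^2 + z*(-4*c - 5)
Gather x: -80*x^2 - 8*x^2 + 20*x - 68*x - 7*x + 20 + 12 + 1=-88*x^2 - 55*x + 33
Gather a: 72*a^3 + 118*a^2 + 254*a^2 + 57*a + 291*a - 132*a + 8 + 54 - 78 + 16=72*a^3 + 372*a^2 + 216*a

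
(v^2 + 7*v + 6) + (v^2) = 2*v^2 + 7*v + 6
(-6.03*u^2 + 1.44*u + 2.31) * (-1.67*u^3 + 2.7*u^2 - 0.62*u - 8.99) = 10.0701*u^5 - 18.6858*u^4 + 3.7689*u^3 + 59.5539*u^2 - 14.3778*u - 20.7669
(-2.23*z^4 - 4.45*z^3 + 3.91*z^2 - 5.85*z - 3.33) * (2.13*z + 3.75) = -4.7499*z^5 - 17.841*z^4 - 8.3592*z^3 + 2.202*z^2 - 29.0304*z - 12.4875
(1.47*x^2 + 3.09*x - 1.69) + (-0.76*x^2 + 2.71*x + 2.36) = 0.71*x^2 + 5.8*x + 0.67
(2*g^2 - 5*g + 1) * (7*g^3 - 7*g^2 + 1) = 14*g^5 - 49*g^4 + 42*g^3 - 5*g^2 - 5*g + 1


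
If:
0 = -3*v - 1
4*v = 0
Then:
No Solution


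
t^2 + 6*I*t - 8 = (t + 2*I)*(t + 4*I)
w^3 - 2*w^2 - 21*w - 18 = (w - 6)*(w + 1)*(w + 3)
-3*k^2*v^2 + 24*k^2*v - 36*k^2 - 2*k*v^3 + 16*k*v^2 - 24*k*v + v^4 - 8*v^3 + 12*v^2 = (-3*k + v)*(k + v)*(v - 6)*(v - 2)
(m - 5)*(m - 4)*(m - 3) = m^3 - 12*m^2 + 47*m - 60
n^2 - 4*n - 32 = (n - 8)*(n + 4)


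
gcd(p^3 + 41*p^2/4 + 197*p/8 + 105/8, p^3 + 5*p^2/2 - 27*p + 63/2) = p + 7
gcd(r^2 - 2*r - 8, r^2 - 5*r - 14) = r + 2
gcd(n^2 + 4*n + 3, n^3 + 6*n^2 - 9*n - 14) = n + 1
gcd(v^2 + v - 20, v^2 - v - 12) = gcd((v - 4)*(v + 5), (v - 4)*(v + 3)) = v - 4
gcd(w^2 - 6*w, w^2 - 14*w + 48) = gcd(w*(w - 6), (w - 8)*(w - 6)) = w - 6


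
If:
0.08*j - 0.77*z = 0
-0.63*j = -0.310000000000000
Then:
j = 0.49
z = 0.05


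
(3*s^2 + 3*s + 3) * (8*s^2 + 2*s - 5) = 24*s^4 + 30*s^3 + 15*s^2 - 9*s - 15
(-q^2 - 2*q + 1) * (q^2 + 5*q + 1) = -q^4 - 7*q^3 - 10*q^2 + 3*q + 1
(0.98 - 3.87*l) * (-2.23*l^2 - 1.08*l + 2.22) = 8.6301*l^3 + 1.9942*l^2 - 9.6498*l + 2.1756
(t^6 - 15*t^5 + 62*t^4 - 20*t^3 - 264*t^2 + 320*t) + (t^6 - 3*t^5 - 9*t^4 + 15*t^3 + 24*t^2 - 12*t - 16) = 2*t^6 - 18*t^5 + 53*t^4 - 5*t^3 - 240*t^2 + 308*t - 16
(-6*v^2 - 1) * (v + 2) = -6*v^3 - 12*v^2 - v - 2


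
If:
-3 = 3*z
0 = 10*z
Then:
No Solution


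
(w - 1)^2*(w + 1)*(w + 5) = w^4 + 4*w^3 - 6*w^2 - 4*w + 5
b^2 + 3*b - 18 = (b - 3)*(b + 6)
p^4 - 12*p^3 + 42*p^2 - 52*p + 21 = (p - 7)*(p - 3)*(p - 1)^2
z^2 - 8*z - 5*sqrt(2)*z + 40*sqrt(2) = (z - 8)*(z - 5*sqrt(2))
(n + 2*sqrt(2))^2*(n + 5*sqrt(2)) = n^3 + 9*sqrt(2)*n^2 + 48*n + 40*sqrt(2)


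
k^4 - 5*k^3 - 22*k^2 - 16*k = k*(k - 8)*(k + 1)*(k + 2)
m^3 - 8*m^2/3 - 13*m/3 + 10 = (m - 3)*(m - 5/3)*(m + 2)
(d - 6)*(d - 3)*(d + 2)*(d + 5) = d^4 - 2*d^3 - 35*d^2 + 36*d + 180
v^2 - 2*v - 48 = (v - 8)*(v + 6)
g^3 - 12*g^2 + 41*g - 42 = (g - 7)*(g - 3)*(g - 2)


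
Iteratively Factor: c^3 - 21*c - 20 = (c + 1)*(c^2 - c - 20) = (c + 1)*(c + 4)*(c - 5)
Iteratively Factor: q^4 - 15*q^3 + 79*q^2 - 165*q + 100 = (q - 1)*(q^3 - 14*q^2 + 65*q - 100) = (q - 5)*(q - 1)*(q^2 - 9*q + 20) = (q - 5)^2*(q - 1)*(q - 4)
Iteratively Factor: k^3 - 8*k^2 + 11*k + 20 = (k - 5)*(k^2 - 3*k - 4) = (k - 5)*(k - 4)*(k + 1)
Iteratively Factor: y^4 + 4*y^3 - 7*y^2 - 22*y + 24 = (y + 4)*(y^3 - 7*y + 6) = (y - 2)*(y + 4)*(y^2 + 2*y - 3) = (y - 2)*(y - 1)*(y + 4)*(y + 3)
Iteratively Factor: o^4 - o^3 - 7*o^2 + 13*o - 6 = (o - 2)*(o^3 + o^2 - 5*o + 3) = (o - 2)*(o - 1)*(o^2 + 2*o - 3) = (o - 2)*(o - 1)^2*(o + 3)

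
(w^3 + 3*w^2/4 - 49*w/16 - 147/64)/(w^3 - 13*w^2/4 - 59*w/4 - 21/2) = (w^2 - w - 21/16)/(w^2 - 5*w - 6)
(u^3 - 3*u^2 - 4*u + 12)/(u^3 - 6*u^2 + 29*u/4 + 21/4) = 4*(u^2 - 4)/(4*u^2 - 12*u - 7)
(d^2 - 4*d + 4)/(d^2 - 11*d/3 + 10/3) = 3*(d - 2)/(3*d - 5)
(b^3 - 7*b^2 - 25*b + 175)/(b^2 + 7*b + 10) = (b^2 - 12*b + 35)/(b + 2)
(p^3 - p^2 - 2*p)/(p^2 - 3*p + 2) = p*(p + 1)/(p - 1)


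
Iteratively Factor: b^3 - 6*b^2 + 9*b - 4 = (b - 1)*(b^2 - 5*b + 4) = (b - 4)*(b - 1)*(b - 1)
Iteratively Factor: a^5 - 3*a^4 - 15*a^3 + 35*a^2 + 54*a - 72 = (a - 3)*(a^4 - 15*a^2 - 10*a + 24) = (a - 4)*(a - 3)*(a^3 + 4*a^2 + a - 6) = (a - 4)*(a - 3)*(a - 1)*(a^2 + 5*a + 6) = (a - 4)*(a - 3)*(a - 1)*(a + 2)*(a + 3)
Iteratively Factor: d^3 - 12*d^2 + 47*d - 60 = (d - 5)*(d^2 - 7*d + 12) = (d - 5)*(d - 3)*(d - 4)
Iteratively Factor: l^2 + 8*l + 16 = (l + 4)*(l + 4)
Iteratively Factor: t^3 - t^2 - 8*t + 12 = (t - 2)*(t^2 + t - 6) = (t - 2)^2*(t + 3)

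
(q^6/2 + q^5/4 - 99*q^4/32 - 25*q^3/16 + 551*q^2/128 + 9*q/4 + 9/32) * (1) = q^6/2 + q^5/4 - 99*q^4/32 - 25*q^3/16 + 551*q^2/128 + 9*q/4 + 9/32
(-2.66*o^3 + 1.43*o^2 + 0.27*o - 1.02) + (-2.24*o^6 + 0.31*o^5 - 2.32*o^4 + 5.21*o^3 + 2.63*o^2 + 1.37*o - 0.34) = -2.24*o^6 + 0.31*o^5 - 2.32*o^4 + 2.55*o^3 + 4.06*o^2 + 1.64*o - 1.36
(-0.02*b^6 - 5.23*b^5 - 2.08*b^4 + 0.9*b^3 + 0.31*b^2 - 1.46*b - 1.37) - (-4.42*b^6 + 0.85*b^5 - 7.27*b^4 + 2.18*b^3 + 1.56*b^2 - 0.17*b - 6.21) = 4.4*b^6 - 6.08*b^5 + 5.19*b^4 - 1.28*b^3 - 1.25*b^2 - 1.29*b + 4.84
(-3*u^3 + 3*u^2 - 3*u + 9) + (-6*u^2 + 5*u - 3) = -3*u^3 - 3*u^2 + 2*u + 6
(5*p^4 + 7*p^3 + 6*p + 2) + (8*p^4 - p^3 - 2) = 13*p^4 + 6*p^3 + 6*p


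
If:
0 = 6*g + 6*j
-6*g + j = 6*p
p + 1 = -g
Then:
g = 6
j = -6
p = -7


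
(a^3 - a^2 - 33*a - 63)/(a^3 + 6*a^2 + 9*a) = (a - 7)/a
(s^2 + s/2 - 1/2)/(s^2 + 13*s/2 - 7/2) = (s + 1)/(s + 7)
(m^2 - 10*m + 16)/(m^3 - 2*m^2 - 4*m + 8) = (m - 8)/(m^2 - 4)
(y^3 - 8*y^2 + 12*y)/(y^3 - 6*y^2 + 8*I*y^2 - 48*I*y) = (y - 2)/(y + 8*I)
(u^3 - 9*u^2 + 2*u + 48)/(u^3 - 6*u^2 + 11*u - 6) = (u^2 - 6*u - 16)/(u^2 - 3*u + 2)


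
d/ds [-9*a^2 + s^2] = 2*s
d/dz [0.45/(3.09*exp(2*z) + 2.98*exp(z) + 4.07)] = (-2.781*exp(z) - 1.341)*exp(z)/(3.09*exp(2*z) + 2.98*exp(z) + 4.07)^2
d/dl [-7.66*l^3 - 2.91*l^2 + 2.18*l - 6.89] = -22.98*l^2 - 5.82*l + 2.18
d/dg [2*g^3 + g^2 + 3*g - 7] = 6*g^2 + 2*g + 3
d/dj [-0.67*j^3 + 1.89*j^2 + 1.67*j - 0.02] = -2.01*j^2 + 3.78*j + 1.67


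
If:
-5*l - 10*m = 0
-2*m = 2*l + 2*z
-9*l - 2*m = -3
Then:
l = 3/8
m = -3/16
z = -3/16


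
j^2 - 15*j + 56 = (j - 8)*(j - 7)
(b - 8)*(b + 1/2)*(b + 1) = b^3 - 13*b^2/2 - 23*b/2 - 4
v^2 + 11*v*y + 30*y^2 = (v + 5*y)*(v + 6*y)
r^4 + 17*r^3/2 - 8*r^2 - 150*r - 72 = (r - 4)*(r + 1/2)*(r + 6)^2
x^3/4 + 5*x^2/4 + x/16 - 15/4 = (x/4 + 1)*(x - 3/2)*(x + 5/2)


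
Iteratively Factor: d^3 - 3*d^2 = (d)*(d^2 - 3*d) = d^2*(d - 3)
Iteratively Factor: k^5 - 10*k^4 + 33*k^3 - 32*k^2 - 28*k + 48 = (k - 2)*(k^4 - 8*k^3 + 17*k^2 + 2*k - 24) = (k - 4)*(k - 2)*(k^3 - 4*k^2 + k + 6) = (k - 4)*(k - 2)^2*(k^2 - 2*k - 3) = (k - 4)*(k - 2)^2*(k + 1)*(k - 3)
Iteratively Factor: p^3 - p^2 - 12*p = (p - 4)*(p^2 + 3*p) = p*(p - 4)*(p + 3)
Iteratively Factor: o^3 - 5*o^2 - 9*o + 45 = (o + 3)*(o^2 - 8*o + 15) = (o - 5)*(o + 3)*(o - 3)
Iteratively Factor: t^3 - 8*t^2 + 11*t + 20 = (t + 1)*(t^2 - 9*t + 20) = (t - 4)*(t + 1)*(t - 5)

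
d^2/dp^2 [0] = 0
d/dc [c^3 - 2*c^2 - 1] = c*(3*c - 4)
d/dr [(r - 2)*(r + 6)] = 2*r + 4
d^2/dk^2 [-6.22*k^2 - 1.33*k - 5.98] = -12.4400000000000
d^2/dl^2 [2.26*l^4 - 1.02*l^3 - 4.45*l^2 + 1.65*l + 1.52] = 27.12*l^2 - 6.12*l - 8.9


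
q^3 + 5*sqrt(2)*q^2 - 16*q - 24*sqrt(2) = (q - 2*sqrt(2))*(q + sqrt(2))*(q + 6*sqrt(2))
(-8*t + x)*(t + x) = -8*t^2 - 7*t*x + x^2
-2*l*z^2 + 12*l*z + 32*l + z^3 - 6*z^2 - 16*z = (-2*l + z)*(z - 8)*(z + 2)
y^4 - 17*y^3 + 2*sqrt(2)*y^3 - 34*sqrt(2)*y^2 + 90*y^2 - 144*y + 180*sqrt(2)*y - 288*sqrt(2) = (y - 8)*(y - 6)*(y - 3)*(y + 2*sqrt(2))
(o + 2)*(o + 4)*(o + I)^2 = o^4 + 6*o^3 + 2*I*o^3 + 7*o^2 + 12*I*o^2 - 6*o + 16*I*o - 8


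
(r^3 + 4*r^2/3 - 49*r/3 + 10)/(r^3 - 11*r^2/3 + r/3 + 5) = (3*r^2 + 13*r - 10)/(3*r^2 - 2*r - 5)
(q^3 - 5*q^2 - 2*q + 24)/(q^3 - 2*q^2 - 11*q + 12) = (q^2 - q - 6)/(q^2 + 2*q - 3)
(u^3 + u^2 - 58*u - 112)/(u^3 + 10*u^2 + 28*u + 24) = (u^2 - u - 56)/(u^2 + 8*u + 12)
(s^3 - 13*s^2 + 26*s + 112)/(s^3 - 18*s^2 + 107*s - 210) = (s^2 - 6*s - 16)/(s^2 - 11*s + 30)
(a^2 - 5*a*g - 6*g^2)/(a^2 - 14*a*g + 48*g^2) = (a + g)/(a - 8*g)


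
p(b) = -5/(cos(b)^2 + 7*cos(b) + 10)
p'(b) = -5*(2*sin(b)*cos(b) + 7*sin(b))/(cos(b)^2 + 7*cos(b) + 10)^2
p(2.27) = -0.85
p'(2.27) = -0.63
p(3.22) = -1.25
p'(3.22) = 0.12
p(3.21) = -1.25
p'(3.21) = 0.11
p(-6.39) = -0.28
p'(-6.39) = 0.01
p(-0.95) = -0.35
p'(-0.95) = 0.16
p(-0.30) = -0.28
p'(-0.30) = 0.04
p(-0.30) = -0.28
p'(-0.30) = 0.04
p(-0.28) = -0.28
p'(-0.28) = 0.04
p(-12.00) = -0.30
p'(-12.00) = -0.08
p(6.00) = -0.28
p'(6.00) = 0.04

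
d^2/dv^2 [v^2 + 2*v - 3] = 2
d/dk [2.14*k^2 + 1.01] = 4.28*k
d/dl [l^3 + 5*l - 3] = 3*l^2 + 5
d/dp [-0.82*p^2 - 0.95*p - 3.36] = -1.64*p - 0.95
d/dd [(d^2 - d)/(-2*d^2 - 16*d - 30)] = 3*(-3*d^2 - 10*d + 5)/(2*(d^4 + 16*d^3 + 94*d^2 + 240*d + 225))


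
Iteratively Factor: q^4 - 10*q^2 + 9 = (q - 3)*(q^3 + 3*q^2 - q - 3) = (q - 3)*(q - 1)*(q^2 + 4*q + 3) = (q - 3)*(q - 1)*(q + 1)*(q + 3)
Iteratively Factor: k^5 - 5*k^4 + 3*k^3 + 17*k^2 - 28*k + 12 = (k - 2)*(k^4 - 3*k^3 - 3*k^2 + 11*k - 6) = (k - 2)*(k - 1)*(k^3 - 2*k^2 - 5*k + 6) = (k - 2)*(k - 1)^2*(k^2 - k - 6) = (k - 2)*(k - 1)^2*(k + 2)*(k - 3)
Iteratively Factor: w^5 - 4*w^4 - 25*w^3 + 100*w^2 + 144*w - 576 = (w - 4)*(w^4 - 25*w^2 + 144) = (w - 4)*(w - 3)*(w^3 + 3*w^2 - 16*w - 48) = (w - 4)^2*(w - 3)*(w^2 + 7*w + 12) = (w - 4)^2*(w - 3)*(w + 4)*(w + 3)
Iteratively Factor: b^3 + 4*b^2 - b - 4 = (b - 1)*(b^2 + 5*b + 4) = (b - 1)*(b + 4)*(b + 1)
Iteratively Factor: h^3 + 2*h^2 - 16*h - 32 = (h - 4)*(h^2 + 6*h + 8) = (h - 4)*(h + 4)*(h + 2)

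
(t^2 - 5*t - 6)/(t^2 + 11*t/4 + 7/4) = 4*(t - 6)/(4*t + 7)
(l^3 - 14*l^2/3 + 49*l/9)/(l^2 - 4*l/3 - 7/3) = l*(3*l - 7)/(3*(l + 1))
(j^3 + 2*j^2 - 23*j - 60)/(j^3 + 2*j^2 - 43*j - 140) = (j^2 - 2*j - 15)/(j^2 - 2*j - 35)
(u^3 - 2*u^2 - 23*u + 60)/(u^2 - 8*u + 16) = (u^2 + 2*u - 15)/(u - 4)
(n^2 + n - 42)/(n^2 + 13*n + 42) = (n - 6)/(n + 6)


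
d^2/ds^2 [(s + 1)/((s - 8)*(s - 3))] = 2*(s^3 + 3*s^2 - 105*s + 361)/(s^6 - 33*s^5 + 435*s^4 - 2915*s^3 + 10440*s^2 - 19008*s + 13824)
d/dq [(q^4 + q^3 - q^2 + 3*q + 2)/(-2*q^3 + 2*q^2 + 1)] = (-2*q^6 + 4*q^5 + 16*q^3 + 9*q^2 - 10*q + 3)/(4*q^6 - 8*q^5 + 4*q^4 - 4*q^3 + 4*q^2 + 1)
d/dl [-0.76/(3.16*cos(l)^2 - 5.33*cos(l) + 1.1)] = (4.0508 - 4.8032*cos(l))*sin(l)/(3.16*cos(l)^2 - 5.33*cos(l) + 1.1)^2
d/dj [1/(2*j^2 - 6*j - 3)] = 2*(3 - 2*j)/(-2*j^2 + 6*j + 3)^2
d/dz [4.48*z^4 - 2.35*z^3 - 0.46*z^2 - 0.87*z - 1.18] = 17.92*z^3 - 7.05*z^2 - 0.92*z - 0.87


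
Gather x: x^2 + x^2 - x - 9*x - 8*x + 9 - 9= 2*x^2 - 18*x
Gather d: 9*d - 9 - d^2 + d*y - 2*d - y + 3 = -d^2 + d*(y + 7) - y - 6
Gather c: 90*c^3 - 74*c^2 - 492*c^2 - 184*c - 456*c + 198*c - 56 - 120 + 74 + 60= 90*c^3 - 566*c^2 - 442*c - 42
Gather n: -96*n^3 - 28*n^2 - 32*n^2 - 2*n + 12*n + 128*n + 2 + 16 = -96*n^3 - 60*n^2 + 138*n + 18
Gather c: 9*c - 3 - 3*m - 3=9*c - 3*m - 6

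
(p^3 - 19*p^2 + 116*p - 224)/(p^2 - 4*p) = p - 15 + 56/p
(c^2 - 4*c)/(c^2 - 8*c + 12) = c*(c - 4)/(c^2 - 8*c + 12)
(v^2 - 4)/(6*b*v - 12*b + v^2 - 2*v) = (v + 2)/(6*b + v)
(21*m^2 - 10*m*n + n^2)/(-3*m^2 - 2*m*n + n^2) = (-7*m + n)/(m + n)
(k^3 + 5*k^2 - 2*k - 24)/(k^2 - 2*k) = k + 7 + 12/k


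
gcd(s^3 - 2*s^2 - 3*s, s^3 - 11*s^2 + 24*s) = s^2 - 3*s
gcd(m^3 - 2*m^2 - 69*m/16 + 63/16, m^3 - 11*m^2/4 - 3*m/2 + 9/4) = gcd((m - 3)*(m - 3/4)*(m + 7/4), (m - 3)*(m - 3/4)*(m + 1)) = m^2 - 15*m/4 + 9/4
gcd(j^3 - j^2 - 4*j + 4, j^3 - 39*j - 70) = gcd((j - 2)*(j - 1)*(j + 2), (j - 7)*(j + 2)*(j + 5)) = j + 2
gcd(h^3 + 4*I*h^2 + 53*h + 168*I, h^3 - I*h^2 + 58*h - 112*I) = h^2 + I*h + 56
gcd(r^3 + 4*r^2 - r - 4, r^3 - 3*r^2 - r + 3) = r^2 - 1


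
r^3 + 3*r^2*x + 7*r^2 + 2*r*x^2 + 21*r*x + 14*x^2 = (r + 7)*(r + x)*(r + 2*x)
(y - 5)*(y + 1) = y^2 - 4*y - 5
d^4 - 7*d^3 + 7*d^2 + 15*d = d*(d - 5)*(d - 3)*(d + 1)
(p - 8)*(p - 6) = p^2 - 14*p + 48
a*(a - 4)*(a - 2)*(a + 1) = a^4 - 5*a^3 + 2*a^2 + 8*a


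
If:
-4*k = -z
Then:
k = z/4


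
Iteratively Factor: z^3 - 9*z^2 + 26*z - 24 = (z - 4)*(z^2 - 5*z + 6) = (z - 4)*(z - 2)*(z - 3)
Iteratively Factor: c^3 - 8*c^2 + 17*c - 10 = (c - 5)*(c^2 - 3*c + 2) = (c - 5)*(c - 1)*(c - 2)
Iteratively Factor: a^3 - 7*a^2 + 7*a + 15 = (a - 5)*(a^2 - 2*a - 3) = (a - 5)*(a - 3)*(a + 1)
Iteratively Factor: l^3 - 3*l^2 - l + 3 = (l - 3)*(l^2 - 1) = (l - 3)*(l - 1)*(l + 1)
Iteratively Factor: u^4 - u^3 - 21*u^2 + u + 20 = (u + 1)*(u^3 - 2*u^2 - 19*u + 20) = (u + 1)*(u + 4)*(u^2 - 6*u + 5) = (u - 5)*(u + 1)*(u + 4)*(u - 1)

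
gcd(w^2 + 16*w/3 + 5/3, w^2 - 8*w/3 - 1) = w + 1/3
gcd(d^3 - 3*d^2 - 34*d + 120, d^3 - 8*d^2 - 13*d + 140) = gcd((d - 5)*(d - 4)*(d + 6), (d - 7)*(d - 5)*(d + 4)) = d - 5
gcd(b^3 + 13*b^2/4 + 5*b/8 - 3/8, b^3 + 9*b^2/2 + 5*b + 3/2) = b^2 + 7*b/2 + 3/2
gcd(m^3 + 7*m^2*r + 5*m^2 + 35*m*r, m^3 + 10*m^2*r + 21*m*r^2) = m^2 + 7*m*r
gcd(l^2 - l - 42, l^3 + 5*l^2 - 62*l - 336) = l + 6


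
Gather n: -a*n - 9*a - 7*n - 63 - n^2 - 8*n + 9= -9*a - n^2 + n*(-a - 15) - 54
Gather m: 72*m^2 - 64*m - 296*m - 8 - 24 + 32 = 72*m^2 - 360*m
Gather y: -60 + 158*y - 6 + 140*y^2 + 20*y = 140*y^2 + 178*y - 66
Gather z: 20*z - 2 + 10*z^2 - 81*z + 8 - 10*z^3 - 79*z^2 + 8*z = -10*z^3 - 69*z^2 - 53*z + 6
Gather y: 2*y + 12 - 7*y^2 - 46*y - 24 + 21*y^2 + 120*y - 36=14*y^2 + 76*y - 48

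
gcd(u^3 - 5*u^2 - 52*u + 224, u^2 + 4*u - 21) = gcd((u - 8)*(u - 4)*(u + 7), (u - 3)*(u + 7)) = u + 7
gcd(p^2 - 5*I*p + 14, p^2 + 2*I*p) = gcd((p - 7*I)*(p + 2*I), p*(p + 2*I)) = p + 2*I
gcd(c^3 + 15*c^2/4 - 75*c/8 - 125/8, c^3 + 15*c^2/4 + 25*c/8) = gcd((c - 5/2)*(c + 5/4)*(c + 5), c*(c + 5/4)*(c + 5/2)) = c + 5/4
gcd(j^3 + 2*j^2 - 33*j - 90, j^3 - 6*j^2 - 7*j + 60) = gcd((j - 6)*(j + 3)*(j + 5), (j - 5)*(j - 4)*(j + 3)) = j + 3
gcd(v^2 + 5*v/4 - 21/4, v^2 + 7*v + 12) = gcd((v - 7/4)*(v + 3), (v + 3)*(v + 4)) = v + 3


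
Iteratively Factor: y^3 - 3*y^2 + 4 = (y - 2)*(y^2 - y - 2) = (y - 2)^2*(y + 1)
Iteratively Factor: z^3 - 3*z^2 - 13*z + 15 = (z + 3)*(z^2 - 6*z + 5) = (z - 5)*(z + 3)*(z - 1)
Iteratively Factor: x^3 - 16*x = (x + 4)*(x^2 - 4*x) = x*(x + 4)*(x - 4)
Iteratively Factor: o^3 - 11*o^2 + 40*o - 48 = (o - 4)*(o^2 - 7*o + 12) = (o - 4)^2*(o - 3)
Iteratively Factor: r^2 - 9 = (r - 3)*(r + 3)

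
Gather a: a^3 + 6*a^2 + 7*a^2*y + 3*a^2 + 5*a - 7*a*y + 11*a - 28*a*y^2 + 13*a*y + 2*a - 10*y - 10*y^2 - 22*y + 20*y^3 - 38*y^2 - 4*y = a^3 + a^2*(7*y + 9) + a*(-28*y^2 + 6*y + 18) + 20*y^3 - 48*y^2 - 36*y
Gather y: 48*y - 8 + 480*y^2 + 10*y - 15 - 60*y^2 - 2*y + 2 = 420*y^2 + 56*y - 21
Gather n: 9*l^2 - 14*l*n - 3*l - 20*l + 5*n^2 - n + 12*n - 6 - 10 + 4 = 9*l^2 - 23*l + 5*n^2 + n*(11 - 14*l) - 12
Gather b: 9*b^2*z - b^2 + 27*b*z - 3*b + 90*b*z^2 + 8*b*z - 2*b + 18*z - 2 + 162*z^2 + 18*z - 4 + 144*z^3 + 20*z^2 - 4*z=b^2*(9*z - 1) + b*(90*z^2 + 35*z - 5) + 144*z^3 + 182*z^2 + 32*z - 6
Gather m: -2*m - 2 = -2*m - 2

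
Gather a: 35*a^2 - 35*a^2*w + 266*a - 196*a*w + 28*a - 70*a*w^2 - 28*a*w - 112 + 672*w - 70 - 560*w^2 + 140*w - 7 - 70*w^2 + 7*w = a^2*(35 - 35*w) + a*(-70*w^2 - 224*w + 294) - 630*w^2 + 819*w - 189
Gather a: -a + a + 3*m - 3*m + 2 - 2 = 0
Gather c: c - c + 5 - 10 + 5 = 0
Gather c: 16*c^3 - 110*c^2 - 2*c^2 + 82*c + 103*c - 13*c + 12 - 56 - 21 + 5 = 16*c^3 - 112*c^2 + 172*c - 60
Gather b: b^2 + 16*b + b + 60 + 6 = b^2 + 17*b + 66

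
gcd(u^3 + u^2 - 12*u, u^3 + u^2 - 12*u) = u^3 + u^2 - 12*u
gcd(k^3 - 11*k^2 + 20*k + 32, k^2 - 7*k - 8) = k^2 - 7*k - 8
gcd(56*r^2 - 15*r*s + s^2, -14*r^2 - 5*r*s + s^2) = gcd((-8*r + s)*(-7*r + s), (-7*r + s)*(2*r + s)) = 7*r - s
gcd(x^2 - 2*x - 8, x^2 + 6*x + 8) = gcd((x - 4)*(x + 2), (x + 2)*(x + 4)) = x + 2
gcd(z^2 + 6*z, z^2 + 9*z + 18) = z + 6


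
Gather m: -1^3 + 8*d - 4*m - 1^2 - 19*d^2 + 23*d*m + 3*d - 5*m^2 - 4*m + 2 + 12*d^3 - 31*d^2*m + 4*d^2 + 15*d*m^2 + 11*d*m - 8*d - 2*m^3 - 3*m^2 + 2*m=12*d^3 - 15*d^2 + 3*d - 2*m^3 + m^2*(15*d - 8) + m*(-31*d^2 + 34*d - 6)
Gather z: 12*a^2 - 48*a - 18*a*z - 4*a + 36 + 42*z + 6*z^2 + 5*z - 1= 12*a^2 - 52*a + 6*z^2 + z*(47 - 18*a) + 35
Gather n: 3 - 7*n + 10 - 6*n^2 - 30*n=-6*n^2 - 37*n + 13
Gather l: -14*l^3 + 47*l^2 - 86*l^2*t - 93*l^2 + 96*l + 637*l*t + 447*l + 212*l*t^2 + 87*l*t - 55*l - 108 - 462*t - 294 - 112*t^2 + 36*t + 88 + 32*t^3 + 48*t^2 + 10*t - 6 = -14*l^3 + l^2*(-86*t - 46) + l*(212*t^2 + 724*t + 488) + 32*t^3 - 64*t^2 - 416*t - 320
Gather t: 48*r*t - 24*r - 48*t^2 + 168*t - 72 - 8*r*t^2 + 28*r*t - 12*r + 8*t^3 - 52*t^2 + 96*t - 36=-36*r + 8*t^3 + t^2*(-8*r - 100) + t*(76*r + 264) - 108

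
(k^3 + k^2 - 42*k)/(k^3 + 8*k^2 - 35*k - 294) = k/(k + 7)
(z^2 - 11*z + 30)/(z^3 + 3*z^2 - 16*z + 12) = (z^2 - 11*z + 30)/(z^3 + 3*z^2 - 16*z + 12)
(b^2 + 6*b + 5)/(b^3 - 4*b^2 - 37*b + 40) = (b + 1)/(b^2 - 9*b + 8)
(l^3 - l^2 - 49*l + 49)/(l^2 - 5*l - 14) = (l^2 + 6*l - 7)/(l + 2)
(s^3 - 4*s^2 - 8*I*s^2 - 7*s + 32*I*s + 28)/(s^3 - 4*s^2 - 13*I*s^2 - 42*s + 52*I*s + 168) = (s - I)/(s - 6*I)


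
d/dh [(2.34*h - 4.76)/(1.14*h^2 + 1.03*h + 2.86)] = (-2.6676*h^2 + 10.8528*h + 11.5952)/(1.2996*h^4 + 2.3484*h^3 + 7.5817*h^2 + 5.8916*h + 8.1796)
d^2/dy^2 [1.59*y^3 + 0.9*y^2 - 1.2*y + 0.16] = 9.54*y + 1.8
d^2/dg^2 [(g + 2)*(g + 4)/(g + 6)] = 16/(g^3 + 18*g^2 + 108*g + 216)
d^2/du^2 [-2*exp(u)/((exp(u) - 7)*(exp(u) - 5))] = 2*(-exp(4*u) - 12*exp(3*u) + 210*exp(2*u) - 420*exp(u) - 1225)*exp(u)/(exp(6*u) - 36*exp(5*u) + 537*exp(4*u) - 4248*exp(3*u) + 18795*exp(2*u) - 44100*exp(u) + 42875)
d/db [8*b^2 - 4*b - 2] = 16*b - 4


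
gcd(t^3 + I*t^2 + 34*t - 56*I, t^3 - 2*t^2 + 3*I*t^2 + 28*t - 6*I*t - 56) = t^2 + 3*I*t + 28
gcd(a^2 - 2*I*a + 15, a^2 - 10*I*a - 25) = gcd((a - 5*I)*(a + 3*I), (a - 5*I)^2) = a - 5*I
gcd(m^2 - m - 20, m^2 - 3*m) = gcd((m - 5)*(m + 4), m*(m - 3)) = 1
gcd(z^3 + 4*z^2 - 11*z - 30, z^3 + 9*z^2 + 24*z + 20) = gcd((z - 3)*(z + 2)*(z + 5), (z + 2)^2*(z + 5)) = z^2 + 7*z + 10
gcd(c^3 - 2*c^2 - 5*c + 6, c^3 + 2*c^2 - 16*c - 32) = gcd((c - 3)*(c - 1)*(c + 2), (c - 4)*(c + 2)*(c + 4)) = c + 2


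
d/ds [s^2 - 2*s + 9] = 2*s - 2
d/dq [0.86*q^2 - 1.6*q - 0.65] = 1.72*q - 1.6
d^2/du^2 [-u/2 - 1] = 0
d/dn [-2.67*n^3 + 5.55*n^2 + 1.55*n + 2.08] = -8.01*n^2 + 11.1*n + 1.55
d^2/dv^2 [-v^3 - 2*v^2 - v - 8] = -6*v - 4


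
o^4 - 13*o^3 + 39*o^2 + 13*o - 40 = (o - 8)*(o - 5)*(o - 1)*(o + 1)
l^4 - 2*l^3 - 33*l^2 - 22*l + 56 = (l - 7)*(l - 1)*(l + 2)*(l + 4)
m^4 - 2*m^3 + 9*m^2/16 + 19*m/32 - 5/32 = (m - 5/4)*(m - 1)*(m - 1/4)*(m + 1/2)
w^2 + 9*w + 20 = (w + 4)*(w + 5)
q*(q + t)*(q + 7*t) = q^3 + 8*q^2*t + 7*q*t^2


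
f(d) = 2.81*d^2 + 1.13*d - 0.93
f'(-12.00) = -66.31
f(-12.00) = 390.15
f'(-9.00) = -49.45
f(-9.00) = 216.51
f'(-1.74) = -8.65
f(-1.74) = 5.61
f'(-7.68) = -42.03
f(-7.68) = 156.13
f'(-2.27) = -11.63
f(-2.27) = 10.98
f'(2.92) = 17.54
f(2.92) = 26.33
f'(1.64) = 10.35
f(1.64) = 8.48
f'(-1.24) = -5.84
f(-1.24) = 1.99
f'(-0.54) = -1.90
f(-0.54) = -0.72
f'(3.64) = 21.59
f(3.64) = 40.41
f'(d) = 5.62*d + 1.13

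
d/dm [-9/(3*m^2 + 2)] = 54*m/(3*m^2 + 2)^2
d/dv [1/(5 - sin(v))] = cos(v)/(sin(v) - 5)^2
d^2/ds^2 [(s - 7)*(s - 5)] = 2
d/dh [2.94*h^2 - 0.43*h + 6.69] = 5.88*h - 0.43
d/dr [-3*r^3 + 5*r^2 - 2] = r*(10 - 9*r)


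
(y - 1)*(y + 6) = y^2 + 5*y - 6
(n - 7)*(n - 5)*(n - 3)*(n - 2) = n^4 - 17*n^3 + 101*n^2 - 247*n + 210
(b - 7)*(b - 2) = b^2 - 9*b + 14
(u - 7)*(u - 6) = u^2 - 13*u + 42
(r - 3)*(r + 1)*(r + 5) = r^3 + 3*r^2 - 13*r - 15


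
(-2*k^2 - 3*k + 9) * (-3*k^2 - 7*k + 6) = 6*k^4 + 23*k^3 - 18*k^2 - 81*k + 54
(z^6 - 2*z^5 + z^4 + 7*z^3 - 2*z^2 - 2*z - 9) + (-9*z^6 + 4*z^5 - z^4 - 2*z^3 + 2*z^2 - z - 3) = -8*z^6 + 2*z^5 + 5*z^3 - 3*z - 12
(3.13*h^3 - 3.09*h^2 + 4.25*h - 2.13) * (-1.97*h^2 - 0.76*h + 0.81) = -6.1661*h^5 + 3.7085*h^4 - 3.4888*h^3 - 1.5368*h^2 + 5.0613*h - 1.7253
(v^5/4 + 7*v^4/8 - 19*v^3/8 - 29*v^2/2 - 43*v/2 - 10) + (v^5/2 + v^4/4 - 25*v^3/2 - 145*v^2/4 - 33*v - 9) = 3*v^5/4 + 9*v^4/8 - 119*v^3/8 - 203*v^2/4 - 109*v/2 - 19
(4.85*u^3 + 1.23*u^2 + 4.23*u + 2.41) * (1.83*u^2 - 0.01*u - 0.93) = 8.8755*u^5 + 2.2024*u^4 + 3.2181*u^3 + 3.2241*u^2 - 3.958*u - 2.2413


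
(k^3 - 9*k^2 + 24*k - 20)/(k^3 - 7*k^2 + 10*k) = (k - 2)/k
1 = 1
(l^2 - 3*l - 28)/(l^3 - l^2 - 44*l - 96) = (l - 7)/(l^2 - 5*l - 24)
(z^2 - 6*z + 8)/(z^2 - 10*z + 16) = (z - 4)/(z - 8)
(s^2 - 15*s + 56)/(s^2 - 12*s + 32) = (s - 7)/(s - 4)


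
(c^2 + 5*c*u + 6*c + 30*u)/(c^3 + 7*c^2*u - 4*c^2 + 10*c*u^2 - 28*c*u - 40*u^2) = (c + 6)/(c^2 + 2*c*u - 4*c - 8*u)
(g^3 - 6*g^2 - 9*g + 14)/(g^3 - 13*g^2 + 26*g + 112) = (g - 1)/(g - 8)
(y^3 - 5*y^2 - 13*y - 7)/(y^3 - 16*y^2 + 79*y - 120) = (y^3 - 5*y^2 - 13*y - 7)/(y^3 - 16*y^2 + 79*y - 120)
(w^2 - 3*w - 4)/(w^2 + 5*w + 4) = (w - 4)/(w + 4)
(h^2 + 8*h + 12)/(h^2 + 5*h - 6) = (h + 2)/(h - 1)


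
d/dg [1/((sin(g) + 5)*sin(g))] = -(2*sin(g) + 5)*cos(g)/((sin(g) + 5)^2*sin(g)^2)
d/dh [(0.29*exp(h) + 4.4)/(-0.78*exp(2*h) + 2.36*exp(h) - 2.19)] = (0.2262*exp(2*h) + 6.864*exp(h) - 11.0191)*exp(h)/(0.6084*exp(4*h) - 3.6816*exp(3*h) + 8.986*exp(2*h) - 10.3368*exp(h) + 4.7961)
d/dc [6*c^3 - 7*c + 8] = 18*c^2 - 7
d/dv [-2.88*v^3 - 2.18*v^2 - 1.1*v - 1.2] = -8.64*v^2 - 4.36*v - 1.1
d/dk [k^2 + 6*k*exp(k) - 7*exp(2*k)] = 6*k*exp(k) + 2*k - 14*exp(2*k) + 6*exp(k)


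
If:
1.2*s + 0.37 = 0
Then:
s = -0.31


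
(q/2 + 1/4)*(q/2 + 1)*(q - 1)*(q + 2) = q^4/4 + 7*q^3/8 + 3*q^2/8 - q - 1/2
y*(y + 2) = y^2 + 2*y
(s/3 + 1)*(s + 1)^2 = s^3/3 + 5*s^2/3 + 7*s/3 + 1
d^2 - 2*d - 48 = (d - 8)*(d + 6)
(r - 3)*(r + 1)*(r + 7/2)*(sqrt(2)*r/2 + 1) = sqrt(2)*r^4/2 + r^3 + 3*sqrt(2)*r^3/4 - 5*sqrt(2)*r^2 + 3*r^2/2 - 10*r - 21*sqrt(2)*r/4 - 21/2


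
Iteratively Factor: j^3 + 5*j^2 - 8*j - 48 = (j - 3)*(j^2 + 8*j + 16) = (j - 3)*(j + 4)*(j + 4)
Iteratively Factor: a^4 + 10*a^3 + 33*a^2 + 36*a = (a + 3)*(a^3 + 7*a^2 + 12*a) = (a + 3)^2*(a^2 + 4*a) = (a + 3)^2*(a + 4)*(a)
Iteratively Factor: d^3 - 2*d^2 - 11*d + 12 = (d + 3)*(d^2 - 5*d + 4) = (d - 4)*(d + 3)*(d - 1)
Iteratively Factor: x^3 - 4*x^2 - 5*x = (x + 1)*(x^2 - 5*x) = x*(x + 1)*(x - 5)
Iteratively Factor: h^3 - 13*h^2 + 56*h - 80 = (h - 4)*(h^2 - 9*h + 20) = (h - 4)^2*(h - 5)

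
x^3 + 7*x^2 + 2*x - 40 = (x - 2)*(x + 4)*(x + 5)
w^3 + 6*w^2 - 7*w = w*(w - 1)*(w + 7)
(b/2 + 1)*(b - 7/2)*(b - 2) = b^3/2 - 7*b^2/4 - 2*b + 7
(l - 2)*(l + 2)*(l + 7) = l^3 + 7*l^2 - 4*l - 28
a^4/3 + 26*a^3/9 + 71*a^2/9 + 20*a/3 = a*(a/3 + 1)*(a + 5/3)*(a + 4)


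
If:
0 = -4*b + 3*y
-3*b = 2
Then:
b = -2/3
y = -8/9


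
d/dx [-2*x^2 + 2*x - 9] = 2 - 4*x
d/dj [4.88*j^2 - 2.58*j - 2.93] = 9.76*j - 2.58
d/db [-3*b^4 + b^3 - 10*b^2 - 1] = b*(-12*b^2 + 3*b - 20)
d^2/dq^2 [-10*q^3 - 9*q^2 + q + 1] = -60*q - 18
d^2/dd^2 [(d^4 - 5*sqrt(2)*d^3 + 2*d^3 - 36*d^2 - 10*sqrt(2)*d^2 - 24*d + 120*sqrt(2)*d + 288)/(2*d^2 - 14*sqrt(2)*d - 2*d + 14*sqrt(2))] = (d^6 - 21*sqrt(2)*d^5 - 3*d^5 + 63*sqrt(2)*d^4 + 297*d^4 - 679*sqrt(2)*d^3 - 856*d^3 + 1494*d^2 + 2184*sqrt(2)*d^2 - 7014*sqrt(2)*d - 5316*d + 12628*sqrt(2) + 24312)/(d^6 - 21*sqrt(2)*d^5 - 3*d^5 + 63*sqrt(2)*d^4 + 297*d^4 - 749*sqrt(2)*d^3 - 883*d^3 + 882*d^2 + 2079*sqrt(2)*d^2 - 2058*sqrt(2)*d - 294*d + 686*sqrt(2))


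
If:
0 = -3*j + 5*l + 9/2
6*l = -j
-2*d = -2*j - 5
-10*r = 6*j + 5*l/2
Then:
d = 169/46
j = 27/23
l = -9/46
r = -603/920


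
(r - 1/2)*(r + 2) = r^2 + 3*r/2 - 1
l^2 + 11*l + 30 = (l + 5)*(l + 6)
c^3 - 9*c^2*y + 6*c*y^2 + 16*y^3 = (c - 8*y)*(c - 2*y)*(c + y)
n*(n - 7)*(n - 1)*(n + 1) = n^4 - 7*n^3 - n^2 + 7*n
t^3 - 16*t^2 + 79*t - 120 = (t - 8)*(t - 5)*(t - 3)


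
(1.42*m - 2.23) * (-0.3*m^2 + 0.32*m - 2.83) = -0.426*m^3 + 1.1234*m^2 - 4.7322*m + 6.3109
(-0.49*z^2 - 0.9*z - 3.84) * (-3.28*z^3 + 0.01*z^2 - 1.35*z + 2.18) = 1.6072*z^5 + 2.9471*z^4 + 13.2477*z^3 + 0.1084*z^2 + 3.222*z - 8.3712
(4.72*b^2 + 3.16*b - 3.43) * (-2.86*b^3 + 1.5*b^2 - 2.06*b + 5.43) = -13.4992*b^5 - 1.9576*b^4 + 4.8266*b^3 + 13.975*b^2 + 24.2246*b - 18.6249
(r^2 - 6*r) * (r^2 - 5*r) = r^4 - 11*r^3 + 30*r^2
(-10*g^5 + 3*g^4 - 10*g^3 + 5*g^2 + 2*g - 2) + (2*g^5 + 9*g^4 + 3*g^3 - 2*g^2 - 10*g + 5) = -8*g^5 + 12*g^4 - 7*g^3 + 3*g^2 - 8*g + 3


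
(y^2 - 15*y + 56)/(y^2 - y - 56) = (y - 7)/(y + 7)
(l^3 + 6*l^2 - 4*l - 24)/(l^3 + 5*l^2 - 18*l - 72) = (l^2 - 4)/(l^2 - l - 12)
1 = 1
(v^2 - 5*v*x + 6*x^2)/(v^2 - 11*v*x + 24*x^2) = (-v + 2*x)/(-v + 8*x)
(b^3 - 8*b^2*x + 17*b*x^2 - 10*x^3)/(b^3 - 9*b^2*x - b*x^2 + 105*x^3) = (-b^2 + 3*b*x - 2*x^2)/(-b^2 + 4*b*x + 21*x^2)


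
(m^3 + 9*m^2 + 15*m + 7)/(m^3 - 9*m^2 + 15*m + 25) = (m^2 + 8*m + 7)/(m^2 - 10*m + 25)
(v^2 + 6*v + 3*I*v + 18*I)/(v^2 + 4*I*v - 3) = (v + 6)/(v + I)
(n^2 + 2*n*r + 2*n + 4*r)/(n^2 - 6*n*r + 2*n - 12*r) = (-n - 2*r)/(-n + 6*r)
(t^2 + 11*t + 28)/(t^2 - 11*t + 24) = (t^2 + 11*t + 28)/(t^2 - 11*t + 24)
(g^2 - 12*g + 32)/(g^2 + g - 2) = (g^2 - 12*g + 32)/(g^2 + g - 2)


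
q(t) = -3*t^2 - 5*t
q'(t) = -6*t - 5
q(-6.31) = -87.90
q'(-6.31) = 32.86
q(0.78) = -5.73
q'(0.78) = -9.68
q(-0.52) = 1.79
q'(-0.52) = -1.88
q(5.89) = -133.53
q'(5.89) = -40.34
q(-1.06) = 1.93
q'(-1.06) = 1.36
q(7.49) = -205.75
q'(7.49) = -49.94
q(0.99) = -7.89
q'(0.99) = -10.94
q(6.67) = -166.82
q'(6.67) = -45.02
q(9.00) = -288.00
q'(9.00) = -59.00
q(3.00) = -42.00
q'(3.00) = -23.00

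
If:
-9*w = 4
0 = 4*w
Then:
No Solution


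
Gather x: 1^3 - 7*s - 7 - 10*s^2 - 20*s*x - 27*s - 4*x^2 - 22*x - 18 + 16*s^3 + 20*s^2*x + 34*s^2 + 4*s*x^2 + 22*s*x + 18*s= 16*s^3 + 24*s^2 - 16*s + x^2*(4*s - 4) + x*(20*s^2 + 2*s - 22) - 24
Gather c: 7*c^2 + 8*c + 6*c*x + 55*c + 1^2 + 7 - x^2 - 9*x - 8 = 7*c^2 + c*(6*x + 63) - x^2 - 9*x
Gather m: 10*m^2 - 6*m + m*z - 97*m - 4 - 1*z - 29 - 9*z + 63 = 10*m^2 + m*(z - 103) - 10*z + 30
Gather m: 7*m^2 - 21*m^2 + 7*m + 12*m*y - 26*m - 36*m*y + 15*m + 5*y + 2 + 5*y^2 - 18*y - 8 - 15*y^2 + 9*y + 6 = -14*m^2 + m*(-24*y - 4) - 10*y^2 - 4*y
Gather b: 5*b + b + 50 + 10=6*b + 60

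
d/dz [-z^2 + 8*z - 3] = 8 - 2*z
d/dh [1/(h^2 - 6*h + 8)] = 2*(3 - h)/(h^2 - 6*h + 8)^2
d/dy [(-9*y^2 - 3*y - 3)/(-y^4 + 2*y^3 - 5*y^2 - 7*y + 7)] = 3*(-6*y^5 + 3*y^4 + 22*y^2 - 52*y - 14)/(y^8 - 4*y^7 + 14*y^6 - 6*y^5 - 17*y^4 + 98*y^3 - 21*y^2 - 98*y + 49)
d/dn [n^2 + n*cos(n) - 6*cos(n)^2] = -n*sin(n) + 2*n + 6*sin(2*n) + cos(n)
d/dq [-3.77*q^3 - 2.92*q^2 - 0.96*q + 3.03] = -11.31*q^2 - 5.84*q - 0.96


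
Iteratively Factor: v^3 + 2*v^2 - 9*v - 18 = (v + 2)*(v^2 - 9) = (v - 3)*(v + 2)*(v + 3)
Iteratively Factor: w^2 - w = (w - 1)*(w)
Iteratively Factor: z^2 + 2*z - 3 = (z + 3)*(z - 1)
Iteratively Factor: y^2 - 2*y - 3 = (y - 3)*(y + 1)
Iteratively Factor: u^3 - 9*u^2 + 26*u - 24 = (u - 2)*(u^2 - 7*u + 12) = (u - 3)*(u - 2)*(u - 4)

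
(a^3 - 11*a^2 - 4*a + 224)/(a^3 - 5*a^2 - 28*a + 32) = (a - 7)/(a - 1)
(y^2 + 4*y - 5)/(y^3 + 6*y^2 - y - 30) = (y - 1)/(y^2 + y - 6)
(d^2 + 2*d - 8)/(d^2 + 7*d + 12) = (d - 2)/(d + 3)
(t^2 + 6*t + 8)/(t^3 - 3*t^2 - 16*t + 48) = (t + 2)/(t^2 - 7*t + 12)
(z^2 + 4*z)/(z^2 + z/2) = 2*(z + 4)/(2*z + 1)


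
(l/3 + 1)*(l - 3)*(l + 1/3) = l^3/3 + l^2/9 - 3*l - 1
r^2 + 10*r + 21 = (r + 3)*(r + 7)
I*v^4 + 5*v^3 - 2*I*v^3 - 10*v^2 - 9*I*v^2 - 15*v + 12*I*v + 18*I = (v - 3)*(v - 3*I)*(v - 2*I)*(I*v + I)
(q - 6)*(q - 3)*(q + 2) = q^3 - 7*q^2 + 36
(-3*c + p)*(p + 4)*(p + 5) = -3*c*p^2 - 27*c*p - 60*c + p^3 + 9*p^2 + 20*p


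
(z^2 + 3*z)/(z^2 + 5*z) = (z + 3)/(z + 5)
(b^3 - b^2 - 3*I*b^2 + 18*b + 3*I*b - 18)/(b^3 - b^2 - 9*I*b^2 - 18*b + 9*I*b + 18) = (b + 3*I)/(b - 3*I)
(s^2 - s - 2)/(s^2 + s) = (s - 2)/s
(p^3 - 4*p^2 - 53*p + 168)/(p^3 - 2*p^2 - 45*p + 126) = (p - 8)/(p - 6)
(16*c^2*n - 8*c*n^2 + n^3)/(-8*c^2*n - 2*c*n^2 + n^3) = (-4*c + n)/(2*c + n)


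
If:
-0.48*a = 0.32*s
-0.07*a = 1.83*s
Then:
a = 0.00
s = 0.00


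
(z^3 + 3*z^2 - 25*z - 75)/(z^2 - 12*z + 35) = (z^2 + 8*z + 15)/(z - 7)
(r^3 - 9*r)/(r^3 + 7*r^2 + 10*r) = (r^2 - 9)/(r^2 + 7*r + 10)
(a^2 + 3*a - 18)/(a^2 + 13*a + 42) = (a - 3)/(a + 7)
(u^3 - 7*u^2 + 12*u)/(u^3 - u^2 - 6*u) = (u - 4)/(u + 2)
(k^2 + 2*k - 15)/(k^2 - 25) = (k - 3)/(k - 5)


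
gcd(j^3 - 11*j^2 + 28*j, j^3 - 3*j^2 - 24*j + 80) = j - 4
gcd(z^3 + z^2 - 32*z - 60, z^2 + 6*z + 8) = z + 2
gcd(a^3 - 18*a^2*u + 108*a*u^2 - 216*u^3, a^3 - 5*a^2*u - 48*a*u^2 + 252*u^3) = a^2 - 12*a*u + 36*u^2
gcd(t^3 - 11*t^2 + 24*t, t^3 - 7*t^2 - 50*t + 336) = t - 8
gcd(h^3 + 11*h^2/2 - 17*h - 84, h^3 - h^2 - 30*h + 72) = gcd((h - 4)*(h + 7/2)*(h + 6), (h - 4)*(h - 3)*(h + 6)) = h^2 + 2*h - 24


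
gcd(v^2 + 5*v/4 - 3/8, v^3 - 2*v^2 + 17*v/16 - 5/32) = v - 1/4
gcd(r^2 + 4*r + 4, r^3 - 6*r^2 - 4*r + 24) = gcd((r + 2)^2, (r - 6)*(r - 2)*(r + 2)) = r + 2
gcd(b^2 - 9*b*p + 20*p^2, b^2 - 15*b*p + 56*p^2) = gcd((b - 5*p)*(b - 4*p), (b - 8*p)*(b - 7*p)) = 1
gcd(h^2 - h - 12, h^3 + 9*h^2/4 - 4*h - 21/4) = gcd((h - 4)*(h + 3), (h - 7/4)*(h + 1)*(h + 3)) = h + 3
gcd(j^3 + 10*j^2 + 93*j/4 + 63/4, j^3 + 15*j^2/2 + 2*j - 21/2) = j^2 + 17*j/2 + 21/2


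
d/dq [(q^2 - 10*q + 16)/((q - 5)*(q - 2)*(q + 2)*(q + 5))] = 2*(-q^3 + 11*q^2 + 16*q - 125)/(q^6 + 4*q^5 - 46*q^4 - 200*q^3 + 425*q^2 + 2500*q + 2500)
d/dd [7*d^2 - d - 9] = 14*d - 1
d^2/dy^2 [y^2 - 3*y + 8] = 2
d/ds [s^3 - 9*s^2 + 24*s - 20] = 3*s^2 - 18*s + 24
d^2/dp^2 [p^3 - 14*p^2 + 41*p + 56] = 6*p - 28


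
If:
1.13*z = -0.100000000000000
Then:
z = -0.09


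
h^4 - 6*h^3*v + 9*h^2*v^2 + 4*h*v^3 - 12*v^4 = (h - 3*v)*(h - 2*v)^2*(h + v)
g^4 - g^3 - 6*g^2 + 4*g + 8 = (g - 2)^2*(g + 1)*(g + 2)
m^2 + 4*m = m*(m + 4)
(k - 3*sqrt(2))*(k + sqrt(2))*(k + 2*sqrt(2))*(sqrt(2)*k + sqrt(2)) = sqrt(2)*k^4 + sqrt(2)*k^3 - 14*sqrt(2)*k^2 - 24*k - 14*sqrt(2)*k - 24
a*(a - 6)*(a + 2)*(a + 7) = a^4 + 3*a^3 - 40*a^2 - 84*a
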